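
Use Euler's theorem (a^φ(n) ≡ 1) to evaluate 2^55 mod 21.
By Euler: 2^{12} ≡ 1 mod 21 since gcd(2, 21) = 1. 55 = 4×12 + 7. So 2^{55} ≡ 2^{7} ≡ 2 mod 21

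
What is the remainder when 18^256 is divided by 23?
Using Fermat: 18^{22} ≡ 1 (mod 23). 256 ≡ 14 (mod 22). So 18^{256} ≡ 18^{14} ≡ 13 (mod 23)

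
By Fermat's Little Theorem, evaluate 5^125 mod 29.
By Fermat: 5^{28} ≡ 1 mod 29. 125 = 4×28 + 13. So 5^{125} ≡ 5^{13} ≡ 6 mod 29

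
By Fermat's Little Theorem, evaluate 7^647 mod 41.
By Fermat: 7^{40} ≡ 1 mod 41. 647 ≡ 7 mod 40. So 7^{647} ≡ 7^{7} ≡ 17 mod 41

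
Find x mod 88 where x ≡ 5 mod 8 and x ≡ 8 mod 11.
M = 8 × 11 = 88. M₁ = 11, y₁ ≡ 3 mod 8. M₂ = 8, y₂ ≡ 7 mod 11. x = 5×11×3 + 8×8×7 ≡ 85 mod 88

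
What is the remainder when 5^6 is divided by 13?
By repeated squaring mod 13: 5^{1}≡5, 5^{2}≡12, 5^{4}≡1. Then 5^{6} = 5^{4+2} ≡ 1 × 12 ≡ 12 mod 13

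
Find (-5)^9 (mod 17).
By repeated squaring (mod 17): (-5)^{1}≡12, (-5)^{2}≡8, (-5)^{4}≡13, (-5)^{8}≡16. Then (-5)^{9} = (-5)^{8+1} ≡ 16 × 12 ≡ 5 (mod 17)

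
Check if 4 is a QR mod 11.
By Euler's criterion: 4^{5} ≡ 1 (mod 11). Since this equals 1, 4 is a QR.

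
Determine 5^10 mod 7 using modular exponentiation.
Using Fermat: 5^{6} ≡ 1 (mod 7). 10 ≡ 4 (mod 6). So 5^{10} ≡ 5^{4} ≡ 2 (mod 7)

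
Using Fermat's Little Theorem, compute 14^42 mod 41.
By Fermat: 14^{40} ≡ 1 (mod 41). So 14^{42} = 14^{40} · 14^{2} ≡ 14^{2} ≡ 32 (mod 41)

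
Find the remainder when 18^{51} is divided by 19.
By Fermat: 18^{18} ≡ 1 mod 19. 51 = 2×18 + 15. So 18^{51} ≡ 18^{15} ≡ 18 mod 19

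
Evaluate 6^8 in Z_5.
Using Fermat: 6^{4} ≡ 1 (mod 5). 8 ≡ 0 (mod 4). So 6^{8} ≡ 6^{0} ≡ 1 (mod 5)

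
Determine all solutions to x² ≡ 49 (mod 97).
The square roots of 49 mod 97 are 7 and 90. Verify: 7² = 49 ≡ 49 (mod 97)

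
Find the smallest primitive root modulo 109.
g = 6. Powers: [6, 36, 107, 97, 37, 4, 24, ...] generates all 108 non-zero residues.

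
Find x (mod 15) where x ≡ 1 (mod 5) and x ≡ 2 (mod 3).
M = 5 × 3 = 15. M₁ = 3, y₁ ≡ 2 (mod 5). M₂ = 5, y₂ ≡ 2 (mod 3). x = 1×3×2 + 2×5×2 ≡ 11 (mod 15)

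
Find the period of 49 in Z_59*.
Powers of 49 mod 59: 49^1≡49, 49^2≡41, 49^3≡3, 49^4≡29, 49^5≡5, 49^6≡9, 49^7≡28, 49^8≡15, 49^9≡27, 49^10≡25, 49^11≡45, 49^12≡22, 49^13≡16, 49^14≡17, 49^15≡7, 49^16≡48, 49^17≡51, 49^18≡21, 49^19≡26, 49^20≡35, 49^21≡4, 49^22≡19, 49^23≡46, 49^24≡12, 49^25≡57, 49^26≡20, 49^27≡36, 49^28≡53, 49^29≡1. So the order of 49 is 29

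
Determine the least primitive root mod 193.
g = 5. For each prime q|192: 5^{96}≡192, 5^{64}≡84, none ≡ 1, so ord_193(5) = 192 and 5 is a primitive root.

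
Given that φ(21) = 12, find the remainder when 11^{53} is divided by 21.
By Euler: 11^{12} ≡ 1 (mod 21) since gcd(11, 21) = 1. 53 = 4×12 + 5. So 11^{53} ≡ 11^{5} ≡ 2 (mod 21)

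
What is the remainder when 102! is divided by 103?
By Wilson's theorem, (102)! ≡ -1 ≡ 102 (mod 103)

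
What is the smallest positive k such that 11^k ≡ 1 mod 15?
Powers of 11 mod 15: 11^1≡11, 11^2≡1. ord_15(11) = 2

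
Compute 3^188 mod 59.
Using Fermat: 3^{58} ≡ 1 mod 59. 188 ≡ 14 mod 58. So 3^{188} ≡ 3^{14} ≡ 16 mod 59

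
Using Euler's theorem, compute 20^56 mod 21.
By Euler: 20^{12} ≡ 1 mod 21 since gcd(20, 21) = 1. 56 = 4×12 + 8. So 20^{56} ≡ 20^{8} ≡ 1 mod 21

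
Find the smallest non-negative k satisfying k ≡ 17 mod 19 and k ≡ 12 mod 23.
M = 19 × 23 = 437. M₁ = 23, y₁ ≡ 5 mod 19. M₂ = 19, y₂ ≡ 17 mod 23. k = 17×23×5 + 12×19×17 ≡ 150 mod 437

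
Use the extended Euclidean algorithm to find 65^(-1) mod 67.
Extended GCD: 65(33) + 67(-32) = 1. So 65^(-1) ≡ 33 (mod 67). Verify: 65 × 33 = 2145 ≡ 1 (mod 67)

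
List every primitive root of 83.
There are φ(82) = 40 primitive roots mod 83: {2, 5, 6, 8, 13, 14, 15, 18, 19, 20, 22, 24, 32, 34, 35, 39, 42, 43, 45, 46, 47, 50, 52, 53, 54, 55, 56, 57, 58, 60, 62, 66, 67, 71, 72, 73, 74, 76, 79, 80}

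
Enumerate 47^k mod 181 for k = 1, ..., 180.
47^1, 47^2, ..., 47^{180} mod 181: [47, 37, 110, 102, 88, 154, 179, 87, 107, 142, 158, 5, 54, 4, 7, 148, 78, 46, 171, 73, 173, 167, 66, 25, 89, 20, 35, 16, 28, 49, 131, 3, 141, 111, 149, 125, 83, 100, 175, 80, 140, 64, 112, 15, 162, 12, 21, 82, 53, 138, 151, 38, 157, 139, 17, 75, 86, 60, 105, 48, 84, 147, 31, 9, 61, 152, 85, 13, 68, 119, 163, 59, 58, 11, 155, 45, 124, 36, 63, 65, 159, 52, 91, 114, 109, 55, 51, 44, 77, 180, 134, 144, 71, 79, 93, 27, 2, 94, 74, 39, 23, 176, 127, 177, 174, 33, 103, 135, 10, 108, 8, 14, 115, 156, 92, 161, 146, 165, 153, 132, 50, 178, 40, 70, 32, 56, 98, 81, 6, 101, 41, 117, 69, 166, 19, 169, 160, 99, 128, 43, 30, 143, 24, 42, 164, 106, 95, 121, 76, 133, 97, 34, 150, 172, 120, 29, 96, 168, 113, 62, 18, 122, 123, 170, 26, 136, 57, 145, 118, 116, 22, 129, 90, 67, 72, 126, 130, 137, 104, 1]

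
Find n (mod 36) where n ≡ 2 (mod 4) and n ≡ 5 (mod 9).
M = 4 × 9 = 36. M₁ = 9, y₁ ≡ 1 (mod 4). M₂ = 4, y₂ ≡ 7 (mod 9). n = 2×9×1 + 5×4×7 ≡ 14 (mod 36)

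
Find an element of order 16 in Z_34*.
3 has order 16 mod 34 since 3^{16} ≡ 1 (mod 34) and no smaller power works.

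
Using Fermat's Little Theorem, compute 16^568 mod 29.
By Fermat: 16^{28} ≡ 1 (mod 29). 568 ≡ 8 (mod 28). So 16^{568} ≡ 16^{8} ≡ 16 (mod 29)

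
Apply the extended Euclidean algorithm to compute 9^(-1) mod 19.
Extended GCD: 9(-2) + 19(1) = 1. So 9^(-1) ≡ -2 ≡ 17 mod 19. Verify: 9 × 17 = 153 ≡ 1 mod 19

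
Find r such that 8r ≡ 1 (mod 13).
Since 13 is prime, by Fermat 8^(-1) ≡ 8^{11} ≡ 5 (mod 13). Verify: 8 × 5 = 40 ≡ 1 (mod 13)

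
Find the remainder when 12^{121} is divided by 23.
By Fermat: 12^{22} ≡ 1 (mod 23). 121 = 5×22 + 11. So 12^{121} ≡ 12^{11} ≡ 1 (mod 23)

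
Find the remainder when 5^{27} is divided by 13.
By Fermat: 5^{12} ≡ 1 mod 13. 27 = 2×12 + 3. So 5^{27} ≡ 5^{3} ≡ 8 mod 13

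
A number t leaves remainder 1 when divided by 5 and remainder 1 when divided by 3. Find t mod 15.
M = 5 × 3 = 15. M₁ = 3, y₁ ≡ 2 mod 5. M₂ = 5, y₂ ≡ 2 mod 3. t = 1×3×2 + 1×5×2 ≡ 1 mod 15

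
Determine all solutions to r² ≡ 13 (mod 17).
The square roots of 13 mod 17 are 8 and 9. Verify: 8² = 64 ≡ 13 (mod 17)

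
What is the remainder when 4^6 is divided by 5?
Using Fermat: 4^{4} ≡ 1 mod 5. 6 ≡ 2 mod 4. So 4^{6} ≡ 4^{2} ≡ 1 mod 5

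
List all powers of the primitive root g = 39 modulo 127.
39^1, 39^2, ..., 39^{126} mod 127: [39, 124, 10, 9, 97, 100, 90, 81, 111, 11, 48, 94, 110, 99, 51, 84, 101, 2, 78, 121, 20, 18, 67, 73, 53, 35, 95, 22, 96, 61, 93, 71, 102, 41, 75, 4, 29, 115, 40, 36, 7, 19, 106, 70, 63, 44, 65, 122, 59, 15, 77, 82, 23, 8, 58, 103, 80, 72, 14, 38, 85, 13, 126, 88, 3, 117, 118, 30, 27, 37, 46, 16, 116, 79, 33, 17, 28, 76, 43, 26, 125, 49, 6, 107, 109, 60, 54, 74, 92, 32, 105, 31, 66, 34, 56, 25, 86, 52, 123, 98, 12, 87, 91, 120, 108, 21, 57, 64, 83, 62, 5, 68, 112, 50, 45, 104, 119, 69, 24, 47, 55, 113, 89, 42, 114, 1]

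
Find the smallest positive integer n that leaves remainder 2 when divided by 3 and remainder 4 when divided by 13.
M = 3 × 13 = 39. M₁ = 13, y₁ ≡ 1 mod 3. M₂ = 3, y₂ ≡ 9 mod 13. n = 2×13×1 + 4×3×9 ≡ 17 mod 39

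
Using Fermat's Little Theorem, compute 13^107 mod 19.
By Fermat: 13^{18} ≡ 1 (mod 19). 107 = 5×18 + 17. So 13^{107} ≡ 13^{17} ≡ 3 (mod 19)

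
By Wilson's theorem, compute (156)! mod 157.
By Wilson's theorem, (156)! ≡ -1 ≡ 156 mod 157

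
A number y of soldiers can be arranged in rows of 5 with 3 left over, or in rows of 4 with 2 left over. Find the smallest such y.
M = 5 × 4 = 20. M₁ = 4, y₁ ≡ 4 (mod 5). M₂ = 5, y₂ ≡ 1 (mod 4). y = 3×4×4 + 2×5×1 ≡ 18 (mod 20)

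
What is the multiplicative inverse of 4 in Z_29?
Since 29 is prime, by Fermat 4^(-1) ≡ 4^{27} ≡ 22 (mod 29). Verify: 4 × 22 = 88 ≡ 1 (mod 29)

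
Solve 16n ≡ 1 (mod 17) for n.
Since 17 is prime, by Fermat 16^(-1) ≡ 16^{15} ≡ 16 (mod 17). Verify: 16 × 16 = 256 ≡ 1 (mod 17)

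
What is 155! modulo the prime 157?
(156)! = (155)! × (156) ≡ -1 mod 157. So (155)! ≡ -1 × (156)^(-1) ≡ (-1)×(-1) = 1 mod 157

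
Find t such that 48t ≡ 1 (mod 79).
Since 79 is prime, by Fermat 48^(-1) ≡ 48^{77} ≡ 28 (mod 79). Verify: 48 × 28 = 1344 ≡ 1 (mod 79)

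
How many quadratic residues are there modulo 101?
Exactly half the non-zero residues mod a prime are QRs: (101-1)/2 = 50.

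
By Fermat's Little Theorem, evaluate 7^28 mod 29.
By Fermat's Little Theorem, 7^{28} ≡ 1 mod 29 since 29 is prime and gcd(7, 29) = 1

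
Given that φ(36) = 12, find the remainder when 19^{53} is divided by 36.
By Euler: 19^{12} ≡ 1 mod 36 since gcd(19, 36) = 1. 53 = 4×12 + 5. So 19^{53} ≡ 19^{5} ≡ 19 mod 36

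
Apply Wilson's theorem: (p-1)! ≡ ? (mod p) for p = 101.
By Wilson's theorem, (100)! ≡ -1 ≡ 100 mod 101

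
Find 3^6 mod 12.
By repeated squaring mod 12: 3^{1}≡3, 3^{2}≡9, 3^{4}≡9. Then 3^{6} = 3^{4+2} ≡ 9 × 9 ≡ 9 mod 12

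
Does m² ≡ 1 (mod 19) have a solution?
By Euler's criterion: 1^{9} ≡ 1 (mod 19). Since this equals 1, 1 is a QR.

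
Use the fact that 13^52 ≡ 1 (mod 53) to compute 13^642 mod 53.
By Fermat: 13^{52} ≡ 1 (mod 53). 642 ≡ 18 (mod 52). So 13^{642} ≡ 13^{18} ≡ 28 (mod 53)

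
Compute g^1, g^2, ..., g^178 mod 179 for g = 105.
105^1, 105^2, ..., 105^{178} mod 179: [105, 106, 32, 138, 170, 129, 120, 70, 11, 81, 92, 173, 86, 80, 166, 67, 54, 121, 175, 117, 113, 51, 164, 36, 21, 57, 78, 135, 34, 169, 24, 14, 38, 52, 90, 142, 53, 16, 69, 85, 154, 60, 35, 95, 130, 46, 176, 43, 40, 83, 123, 27, 150, 177, 148, 146, 115, 82, 18, 100, 118, 39, 157, 17, 174, 12, 7, 19, 26, 45, 71, 116, 8, 124, 132, 77, 30, 107, 137, 65, 23, 88, 111, 20, 131, 151, 103, 75, 178, 74, 73, 147, 41, 9, 50, 59, 109, 168, 98, 87, 6, 93, 99, 13, 112, 125, 58, 4, 62, 66, 128, 15, 143, 158, 122, 101, 44, 145, 10, 155, 165, 141, 127, 89, 37, 126, 163, 110, 94, 25, 119, 144, 84, 49, 133, 3, 136, 139, 96, 56, 152, 29, 2, 31, 33, 64, 97, 161, 79, 61, 140, 22, 162, 5, 167, 172, 160, 153, 134, 108, 63, 171, 55, 47, 102, 149, 72, 42, 114, 156, 91, 68, 159, 48, 28, 76, 104, 1]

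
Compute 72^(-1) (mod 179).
Since 179 is prime, by Fermat 72^(-1) ≡ 72^{177} ≡ 92 (mod 179). Verify: 72 × 92 = 6624 ≡ 1 (mod 179)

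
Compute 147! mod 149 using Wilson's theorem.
(148)! = (147)! × (148) ≡ -1 mod 149. So (147)! ≡ -1 × (148)^(-1) ≡ (-1)×(-1) = 1 mod 149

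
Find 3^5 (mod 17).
By repeated squaring (mod 17): 3^{1}≡3, 3^{2}≡9, 3^{4}≡13. Then 3^{5} = 3^{4+1} ≡ 13 × 3 ≡ 5 (mod 17)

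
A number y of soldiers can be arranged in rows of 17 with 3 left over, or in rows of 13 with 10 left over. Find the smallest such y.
M = 17 × 13 = 221. M₁ = 13, y₁ ≡ 4 mod 17. M₂ = 17, y₂ ≡ 10 mod 13. y = 3×13×4 + 10×17×10 ≡ 88 mod 221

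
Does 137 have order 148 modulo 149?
ord_149(137) divides 148. For each prime q|148: 137^{74}≡148, 137^{4}≡25, none ≡ 1. So 137 has order 148 and is a primitive root mod 149.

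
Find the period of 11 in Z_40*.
Powers of 11 mod 40: 11^1≡11, 11^2≡1. So the order of 11 is 2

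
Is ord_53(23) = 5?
Powers of 23 mod 53: 23^1≡23, 23^2≡52, 23^3≡30, 23^4≡1. Already 23^4≡1, so the order is 4 < 5. No, the actual order is 4.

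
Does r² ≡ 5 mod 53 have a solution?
By Euler's criterion: 5^{26} ≡ 52 mod 53. Since this equals -1 (≡ 52), 5 is not a QR.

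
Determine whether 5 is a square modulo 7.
By Euler's criterion: 5^{3} ≡ 6 (mod 7). Since this equals -1 (≡ 6), 5 is not a QR.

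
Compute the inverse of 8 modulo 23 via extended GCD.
Extended GCD: 8(3) + 23(-1) = 1. So 8^(-1) ≡ 3 mod 23. Verify: 8 × 3 = 24 ≡ 1 mod 23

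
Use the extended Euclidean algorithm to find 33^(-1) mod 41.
Extended GCD: 33(5) + 41(-4) = 1. So 33^(-1) ≡ 5 mod 41. Verify: 33 × 5 = 165 ≡ 1 mod 41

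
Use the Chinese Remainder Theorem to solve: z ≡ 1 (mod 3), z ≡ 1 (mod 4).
M = 3 × 4 = 12. M₁ = 4, y₁ ≡ 1 (mod 3). M₂ = 3, y₂ ≡ 3 (mod 4). z = 1×4×1 + 1×3×3 ≡ 1 (mod 12)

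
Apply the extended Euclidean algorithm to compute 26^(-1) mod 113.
Extended GCD: 26(-13) + 113(3) = 1. So 26^(-1) ≡ -13 ≡ 100 (mod 113). Verify: 26 × 100 = 2600 ≡ 1 (mod 113)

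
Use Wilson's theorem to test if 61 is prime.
(60)! mod 61 = 60. Since 60 ≡ -1 (mod 61), 61 is prime.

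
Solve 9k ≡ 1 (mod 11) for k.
Since 11 is prime, by Fermat 9^(-1) ≡ 9^{9} ≡ 5 (mod 11). Verify: 9 × 5 = 45 ≡ 1 (mod 11)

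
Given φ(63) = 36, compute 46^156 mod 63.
By Euler: 46^{36} ≡ 1 (mod 63) since gcd(46, 63) = 1. 156 = 4×36 + 12. So 46^{156} ≡ 46^{12} ≡ 1 (mod 63)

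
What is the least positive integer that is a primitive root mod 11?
g = 2. For each prime q|10: 2^{5}≡10, 2^{2}≡4, none ≡ 1, so ord_11(2) = 10 and 2 is a primitive root.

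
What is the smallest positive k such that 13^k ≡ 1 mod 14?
Powers of 13 mod 14: 13^1≡13, 13^2≡1. ord_14(13) = 2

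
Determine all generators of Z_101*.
There are φ(100) = 40 primitive roots mod 101: {2, 3, 7, 8, 11, 12, 15, 18, 26, 27, 28, 29, 34, 35, 38, 40, 42, 46, 48, 50, 51, 53, 55, 59, 61, 63, 66, 67, 72, 73, 74, 75, 83, 86, 89, 90, 93, 94, 98, 99}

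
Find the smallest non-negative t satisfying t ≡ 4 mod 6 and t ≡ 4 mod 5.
M = 6 × 5 = 30. M₁ = 5, y₁ ≡ 5 mod 6. M₂ = 6, y₂ ≡ 1 mod 5. t = 4×5×5 + 4×6×1 ≡ 4 mod 30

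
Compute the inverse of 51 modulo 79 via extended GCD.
Extended GCD: 51(31) + 79(-20) = 1. So 51^(-1) ≡ 31 (mod 79). Verify: 51 × 31 = 1581 ≡ 1 (mod 79)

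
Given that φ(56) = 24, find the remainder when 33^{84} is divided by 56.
By Euler: 33^{24} ≡ 1 (mod 56) since gcd(33, 56) = 1. 84 = 3×24 + 12. So 33^{84} ≡ 33^{12} ≡ 1 (mod 56)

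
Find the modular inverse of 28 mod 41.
Since 41 is prime, by Fermat 28^(-1) ≡ 28^{39} ≡ 22 mod 41. Verify: 28 × 22 = 616 ≡ 1 mod 41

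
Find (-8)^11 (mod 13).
By repeated squaring (mod 13): (-8)^{1}≡5, (-8)^{2}≡12, (-8)^{4}≡1, (-8)^{8}≡1. Then (-8)^{11} = (-8)^{8+2+1} ≡ 1 × 12 × 5 ≡ 8 (mod 13)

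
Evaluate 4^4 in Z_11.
4^{4} = 256 ≡ 3 mod 11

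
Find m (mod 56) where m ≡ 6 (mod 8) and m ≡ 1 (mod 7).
M = 8 × 7 = 56. M₁ = 7, y₁ ≡ 7 (mod 8). M₂ = 8, y₂ ≡ 1 (mod 7). m = 6×7×7 + 1×8×1 ≡ 22 (mod 56)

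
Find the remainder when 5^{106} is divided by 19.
By Fermat: 5^{18} ≡ 1 (mod 19). 106 = 5×18 + 16. So 5^{106} ≡ 5^{16} ≡ 16 (mod 19)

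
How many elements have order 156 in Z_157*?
A prime p has φ(p-1) primitive roots; here φ(156) = 48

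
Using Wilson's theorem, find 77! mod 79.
(78)! = (77)! × (78) ≡ -1 (mod 79). So (77)! ≡ -1 × (78)^(-1) ≡ (-1)×(-1) = 1 (mod 79)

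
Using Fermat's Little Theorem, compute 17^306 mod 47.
By Fermat: 17^{46} ≡ 1 (mod 47). 306 ≡ 30 (mod 46). So 17^{306} ≡ 17^{30} ≡ 3 (mod 47)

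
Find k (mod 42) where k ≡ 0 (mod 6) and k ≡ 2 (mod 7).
M = 6 × 7 = 42. M₁ = 7, y₁ ≡ 1 (mod 6). M₂ = 6, y₂ ≡ 6 (mod 7). k = 0×7×1 + 2×6×6 ≡ 30 (mod 42)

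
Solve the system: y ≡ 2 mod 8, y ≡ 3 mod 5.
M = 8 × 5 = 40. M₁ = 5, y₁ ≡ 5 mod 8. M₂ = 8, y₂ ≡ 2 mod 5. y = 2×5×5 + 3×8×2 ≡ 18 mod 40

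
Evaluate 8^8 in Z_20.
By repeated squaring mod 20: 8^{1}≡8, 8^{2}≡4, 8^{4}≡16, 8^{8}≡16. So 8^{8} ≡ 16 mod 20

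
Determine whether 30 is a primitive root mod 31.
30^{2} ≡ 1 mod 31 and 2 < 30, so ord_31(30) = 2 ≠ 30 and 30 is not a primitive root.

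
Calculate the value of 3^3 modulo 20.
3^{3} = 27 ≡ 7 (mod 20)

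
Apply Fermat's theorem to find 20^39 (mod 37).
By Fermat: 20^{36} ≡ 1 (mod 37). So 20^{39} = 20^{36} · 20^{3} ≡ 20^{3} ≡ 8 (mod 37)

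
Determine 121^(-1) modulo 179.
Since 179 is prime, by Fermat 121^(-1) ≡ 121^{177} ≡ 108 mod 179. Verify: 121 × 108 = 13068 ≡ 1 mod 179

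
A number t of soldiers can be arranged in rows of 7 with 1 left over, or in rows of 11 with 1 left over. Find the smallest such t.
M = 7 × 11 = 77. M₁ = 11, y₁ ≡ 2 (mod 7). M₂ = 7, y₂ ≡ 8 (mod 11). t = 1×11×2 + 1×7×8 ≡ 1 (mod 77)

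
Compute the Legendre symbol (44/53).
(44/53) = 44^{26} mod 53 = 1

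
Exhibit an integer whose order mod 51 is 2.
16 has order 2 mod 51 since 16^{2} ≡ 1 mod 51 and no smaller power works.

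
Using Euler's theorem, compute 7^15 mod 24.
By Euler: 7^{8} ≡ 1 mod 24 since gcd(7, 24) = 1. 15 = 1×8 + 7. So 7^{15} ≡ 7^{7} ≡ 7 mod 24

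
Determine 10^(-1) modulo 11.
Since 11 is prime, by Fermat 10^(-1) ≡ 10^{9} ≡ 10 mod 11. Verify: 10 × 10 = 100 ≡ 1 mod 11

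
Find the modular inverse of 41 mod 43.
Since 43 is prime, by Fermat 41^(-1) ≡ 41^{41} ≡ 21 (mod 43). Verify: 41 × 21 = 861 ≡ 1 (mod 43)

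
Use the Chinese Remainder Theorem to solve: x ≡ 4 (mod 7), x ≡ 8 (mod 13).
M = 7 × 13 = 91. M₁ = 13, y₁ ≡ 6 (mod 7). M₂ = 7, y₂ ≡ 2 (mod 13). x = 4×13×6 + 8×7×2 ≡ 60 (mod 91)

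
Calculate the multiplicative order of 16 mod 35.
Powers of 16 mod 35: 16^1≡16, 16^2≡11, 16^3≡1. Order = 3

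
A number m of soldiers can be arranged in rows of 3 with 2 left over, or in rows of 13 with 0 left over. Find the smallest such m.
M = 3 × 13 = 39. M₁ = 13, y₁ ≡ 1 (mod 3). M₂ = 3, y₂ ≡ 9 (mod 13). m = 2×13×1 + 0×3×9 ≡ 26 (mod 39)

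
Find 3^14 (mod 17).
By repeated squaring (mod 17): 3^{1}≡3, 3^{2}≡9, 3^{4}≡13, 3^{8}≡16. Then 3^{14} = 3^{8+4+2} ≡ 16 × 13 × 9 ≡ 2 (mod 17)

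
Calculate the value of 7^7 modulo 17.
By repeated squaring (mod 17): 7^{1}≡7, 7^{2}≡15, 7^{4}≡4. Then 7^{7} = 7^{4+2+1} ≡ 4 × 15 × 7 ≡ 12 (mod 17)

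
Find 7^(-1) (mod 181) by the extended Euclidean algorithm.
Extended GCD: 7(26) + 181(-1) = 1. So 7^(-1) ≡ 26 (mod 181). Verify: 7 × 26 = 182 ≡ 1 (mod 181)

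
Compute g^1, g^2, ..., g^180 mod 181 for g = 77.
77^1, 77^2, ..., 77^{180} mod 181: [77, 137, 51, 126, 109, 67, 91, 129, 159, 116, 63, 145, 124, 136, 155, 170, 58, 122, 163, 62, 68, 168, 85, 29, 61, 172, 31, 34, 84, 133, 105, 121, 86, 106, 17, 42, 157, 143, 151, 43, 53, 99, 21, 169, 162, 166, 112, 117, 140, 101, 175, 81, 83, 56, 149, 70, 141, 178, 131, 132, 28, 165, 35, 161, 89, 156, 66, 14, 173, 108, 171, 135, 78, 33, 7, 177, 54, 176, 158, 39, 107, 94, 179, 27, 88, 79, 110, 144, 47, 180, 104, 44, 130, 55, 72, 114, 90, 52, 22, 65, 118, 36, 57, 45, 26, 11, 123, 59, 18, 119, 113, 13, 96, 152, 120, 9, 150, 147, 97, 48, 76, 60, 95, 75, 164, 139, 24, 38, 30, 138, 128, 82, 160, 12, 19, 15, 69, 64, 41, 80, 6, 100, 98, 125, 32, 111, 40, 3, 50, 49, 153, 16, 146, 20, 92, 25, 115, 167, 8, 73, 10, 46, 103, 148, 174, 4, 127, 5, 23, 142, 74, 87, 2, 154, 93, 102, 71, 37, 134, 1]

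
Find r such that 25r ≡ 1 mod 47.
Since 47 is prime, by Fermat 25^(-1) ≡ 25^{45} ≡ 32 mod 47. Verify: 25 × 32 = 800 ≡ 1 mod 47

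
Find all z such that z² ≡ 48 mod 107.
The square roots of 48 mod 107 are 35 and 72. Verify: 35² = 1225 ≡ 48 mod 107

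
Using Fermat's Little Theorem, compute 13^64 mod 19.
By Fermat: 13^{18} ≡ 1 (mod 19). 64 = 3×18 + 10. So 13^{64} ≡ 13^{10} ≡ 6 (mod 19)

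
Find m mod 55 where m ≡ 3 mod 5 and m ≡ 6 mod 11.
M = 5 × 11 = 55. M₁ = 11, y₁ ≡ 1 mod 5. M₂ = 5, y₂ ≡ 9 mod 11. m = 3×11×1 + 6×5×9 ≡ 28 mod 55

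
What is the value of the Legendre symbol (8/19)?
(8/19) = 8^{9} mod 19 = -1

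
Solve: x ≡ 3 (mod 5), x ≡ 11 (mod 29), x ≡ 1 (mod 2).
M = 5 × 29 × 2 = 290. M₁ = 58, y₁ ≡ 2 (mod 5). M₂ = 10, y₂ ≡ 3 (mod 29). M₃ = 145, y₃ ≡ 1 (mod 2). x = 3×58×2 + 11×10×3 + 1×145×1 ≡ 243 (mod 290)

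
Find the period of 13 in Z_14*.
Powers of 13 mod 14: 13^1≡13, 13^2≡1. So the order of 13 is 2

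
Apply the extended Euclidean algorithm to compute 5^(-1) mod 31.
Extended GCD: 5(-6) + 31(1) = 1. So 5^(-1) ≡ -6 ≡ 25 mod 31. Verify: 5 × 25 = 125 ≡ 1 mod 31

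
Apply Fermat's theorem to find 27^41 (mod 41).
By Fermat: 27^{40} ≡ 1 (mod 41). So 27^{41} = 27^{40} · 27^{1} ≡ 27^{1} ≡ 27 (mod 41)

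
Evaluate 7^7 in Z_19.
By repeated squaring mod 19: 7^{1}≡7, 7^{2}≡11, 7^{4}≡7. Then 7^{7} = 7^{4+2+1} ≡ 7 × 11 × 7 ≡ 7 mod 19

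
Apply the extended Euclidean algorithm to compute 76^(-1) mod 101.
Extended GCD: 76(4) + 101(-3) = 1. So 76^(-1) ≡ 4 mod 101. Verify: 76 × 4 = 304 ≡ 1 mod 101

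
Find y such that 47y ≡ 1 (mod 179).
Since 179 is prime, by Fermat 47^(-1) ≡ 47^{177} ≡ 80 (mod 179). Verify: 47 × 80 = 3760 ≡ 1 (mod 179)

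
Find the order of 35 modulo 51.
Powers of 35 mod 51: 35^1≡35, 35^2≡1. Order = 2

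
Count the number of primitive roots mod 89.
There are φ(89-1) = φ(88) = 40 primitive roots modulo 89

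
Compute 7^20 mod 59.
By repeated squaring (mod 59): 7^{1}≡7, 7^{2}≡49, 7^{4}≡41, 7^{8}≡29, 7^{16}≡15. Then 7^{20} = 7^{16+4} ≡ 15 × 41 ≡ 25 (mod 59)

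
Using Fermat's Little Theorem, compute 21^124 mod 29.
By Fermat: 21^{28} ≡ 1 mod 29. 124 = 4×28 + 12. So 21^{124} ≡ 21^{12} ≡ 24 mod 29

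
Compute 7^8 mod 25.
By repeated squaring mod 25: 7^{1}≡7, 7^{2}≡24, 7^{4}≡1, 7^{8}≡1. So 7^{8} ≡ 1 mod 25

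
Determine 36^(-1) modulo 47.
Since 47 is prime, by Fermat 36^(-1) ≡ 36^{45} ≡ 17 mod 47. Verify: 36 × 17 = 612 ≡ 1 mod 47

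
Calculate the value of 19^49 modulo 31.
Using Fermat: 19^{30} ≡ 1 mod 31. 49 ≡ 19 mod 30. So 19^{49} ≡ 19^{19} ≡ 28 mod 31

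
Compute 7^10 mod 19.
By repeated squaring mod 19: 7^{1}≡7, 7^{2}≡11, 7^{4}≡7, 7^{8}≡11. Then 7^{10} = 7^{8+2} ≡ 11 × 11 ≡ 7 mod 19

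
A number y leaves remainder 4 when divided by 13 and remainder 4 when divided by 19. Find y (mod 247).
M = 13 × 19 = 247. M₁ = 19, y₁ ≡ 11 (mod 13). M₂ = 13, y₂ ≡ 3 (mod 19). y = 4×19×11 + 4×13×3 ≡ 4 (mod 247)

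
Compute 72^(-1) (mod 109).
Since 109 is prime, by Fermat 72^(-1) ≡ 72^{107} ≡ 53 (mod 109). Verify: 72 × 53 = 3816 ≡ 1 (mod 109)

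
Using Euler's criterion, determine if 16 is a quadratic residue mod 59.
By Euler's criterion: 16^{29} ≡ 1 (mod 59). Since this equals 1, 16 is a QR.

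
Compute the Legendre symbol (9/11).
(9/11) = 9^{5} mod 11 = 1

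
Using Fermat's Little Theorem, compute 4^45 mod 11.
By Fermat: 4^{10} ≡ 1 (mod 11). 45 = 4×10 + 5. So 4^{45} ≡ 4^{5} ≡ 1 (mod 11)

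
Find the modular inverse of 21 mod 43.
Since 43 is prime, by Fermat 21^(-1) ≡ 21^{41} ≡ 41 mod 43. Verify: 21 × 41 = 861 ≡ 1 mod 43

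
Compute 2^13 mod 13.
Using Fermat: 2^{12} ≡ 1 (mod 13). 13 ≡ 1 (mod 12). So 2^{13} ≡ 2^{1} ≡ 2 (mod 13)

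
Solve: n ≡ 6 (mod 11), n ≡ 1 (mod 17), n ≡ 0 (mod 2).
M = 11 × 17 × 2 = 374. M₁ = 34, y₁ ≡ 1 (mod 11). M₂ = 22, y₂ ≡ 7 (mod 17). M₃ = 187, y₃ ≡ 1 (mod 2). n = 6×34×1 + 1×22×7 + 0×187×1 ≡ 358 (mod 374)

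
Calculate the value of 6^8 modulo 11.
By repeated squaring mod 11: 6^{1}≡6, 6^{2}≡3, 6^{4}≡9, 6^{8}≡4. So 6^{8} ≡ 4 mod 11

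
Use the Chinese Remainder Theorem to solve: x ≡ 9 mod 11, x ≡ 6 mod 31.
M = 11 × 31 = 341. M₁ = 31, y₁ ≡ 5 mod 11. M₂ = 11, y₂ ≡ 17 mod 31. x = 9×31×5 + 6×11×17 ≡ 130 mod 341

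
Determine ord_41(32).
Powers of 32 mod 41: 32^1≡32, 32^2≡40, 32^3≡9, 32^4≡1. ord_41(32) = 4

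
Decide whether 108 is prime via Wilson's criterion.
(107)! mod 108 = 0. Since 0 ≢ -1 mod 108, 108 is not prime.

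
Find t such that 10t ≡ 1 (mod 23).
Since 23 is prime, by Fermat 10^(-1) ≡ 10^{21} ≡ 7 (mod 23). Verify: 10 × 7 = 70 ≡ 1 (mod 23)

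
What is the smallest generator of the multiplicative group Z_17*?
g = 3. For each prime q|16: 3^{8}≡16, none ≡ 1, so ord_17(3) = 16 and 3 is a primitive root.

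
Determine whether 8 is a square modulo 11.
By Euler's criterion: 8^{5} ≡ 10 mod 11. Since this equals -1 (≡ 10), 8 is not a QR.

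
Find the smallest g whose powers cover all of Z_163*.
g = 2. Powers: [2, 4, 8, 16, 32, 64, 128, 93, 23, ...] generates all 162 non-zero residues.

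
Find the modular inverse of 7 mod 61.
Since 61 is prime, by Fermat 7^(-1) ≡ 7^{59} ≡ 35 (mod 61). Verify: 7 × 35 = 245 ≡ 1 (mod 61)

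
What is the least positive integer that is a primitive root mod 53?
g = 2. For each prime q|52: 2^{26}≡52, 2^{4}≡16, none ≡ 1, so ord_53(2) = 52 and 2 is a primitive root.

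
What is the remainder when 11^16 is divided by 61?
By repeated squaring (mod 61): 11^{1}≡11, 11^{2}≡60, 11^{4}≡1, 11^{8}≡1, 11^{16}≡1. So 11^{16} ≡ 1 (mod 61)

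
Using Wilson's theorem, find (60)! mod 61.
By Wilson's theorem, (60)! ≡ -1 ≡ 60 mod 61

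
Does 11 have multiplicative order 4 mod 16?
Powers of 11 mod 16: 11^1≡11, 11^2≡9, 11^3≡3, 11^4≡1. First k with 11^k≡1 is k=4. Yes, ord_16(11) = 4.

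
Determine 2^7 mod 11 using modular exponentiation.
By repeated squaring mod 11: 2^{1}≡2, 2^{2}≡4, 2^{4}≡5. Then 2^{7} = 2^{4+2+1} ≡ 5 × 4 × 2 ≡ 7 mod 11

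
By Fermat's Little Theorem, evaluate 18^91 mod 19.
By Fermat: 18^{18} ≡ 1 (mod 19). 91 = 5×18 + 1. So 18^{91} ≡ 18^{1} ≡ 18 (mod 19)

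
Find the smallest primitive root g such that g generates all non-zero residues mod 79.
g = 3. For each prime q|78: 3^{39}≡78, 3^{26}≡23, 3^{6}≡18, none ≡ 1, so ord_79(3) = 78 and 3 is a primitive root.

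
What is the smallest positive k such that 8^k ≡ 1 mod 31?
Powers of 8 mod 31: 8^1≡8, 8^2≡2, 8^3≡16, 8^4≡4, 8^5≡1. So the order of 8 is 5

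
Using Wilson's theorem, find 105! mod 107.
(106)! = (105)! × (106) ≡ -1 (mod 107). So (105)! ≡ -1 × (106)^(-1) ≡ (-1)×(-1) = 1 (mod 107)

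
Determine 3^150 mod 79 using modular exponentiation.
Using Fermat: 3^{78} ≡ 1 mod 79. 150 ≡ 72 mod 78. So 3^{150} ≡ 3^{72} ≡ 22 mod 79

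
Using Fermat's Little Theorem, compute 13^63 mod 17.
By Fermat: 13^{16} ≡ 1 mod 17. 63 = 3×16 + 15. So 13^{63} ≡ 13^{15} ≡ 4 mod 17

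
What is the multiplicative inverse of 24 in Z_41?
Since 41 is prime, by Fermat 24^(-1) ≡ 24^{39} ≡ 12 mod 41. Verify: 24 × 12 = 288 ≡ 1 mod 41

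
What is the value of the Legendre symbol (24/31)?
(24/31) = 24^{15} mod 31 = -1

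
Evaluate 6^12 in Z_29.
By repeated squaring mod 29: 6^{1}≡6, 6^{2}≡7, 6^{4}≡20, 6^{8}≡23. Then 6^{12} = 6^{8+4} ≡ 23 × 20 ≡ 25 mod 29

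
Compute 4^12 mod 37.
By repeated squaring mod 37: 4^{1}≡4, 4^{2}≡16, 4^{4}≡34, 4^{8}≡9. Then 4^{12} = 4^{8+4} ≡ 9 × 34 ≡ 10 mod 37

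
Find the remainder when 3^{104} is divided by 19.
By Fermat: 3^{18} ≡ 1 (mod 19). 104 = 5×18 + 14. So 3^{104} ≡ 3^{14} ≡ 4 (mod 19)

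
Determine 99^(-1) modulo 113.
Since 113 is prime, by Fermat 99^(-1) ≡ 99^{111} ≡ 8 mod 113. Verify: 99 × 8 = 792 ≡ 1 mod 113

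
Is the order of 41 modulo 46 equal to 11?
Powers of 41 mod 46: 41^1≡41, 41^2≡25, 41^3≡13, 41^4≡27, 41^5≡3, 41^6≡31, 41^7≡29, 41^8≡39, 41^9≡35, 41^10≡9, 41^11≡1. First k with 41^k≡1 is k=11. Yes, ord_46(41) = 11.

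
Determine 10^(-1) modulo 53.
Since 53 is prime, by Fermat 10^(-1) ≡ 10^{51} ≡ 16 (mod 53). Verify: 10 × 16 = 160 ≡ 1 (mod 53)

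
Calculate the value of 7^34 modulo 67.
By repeated squaring (mod 67): 7^{1}≡7, 7^{2}≡49, 7^{4}≡56, 7^{8}≡54, 7^{16}≡35, 7^{32}≡19. Then 7^{34} = 7^{32+2} ≡ 19 × 49 ≡ 60 (mod 67)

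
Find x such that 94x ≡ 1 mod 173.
Since 173 is prime, by Fermat 94^(-1) ≡ 94^{171} ≡ 127 mod 173. Verify: 94 × 127 = 11938 ≡ 1 mod 173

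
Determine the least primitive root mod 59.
g = 2. For each prime q|58: 2^{29}≡58, 2^{2}≡4, none ≡ 1, so ord_59(2) = 58 and 2 is a primitive root.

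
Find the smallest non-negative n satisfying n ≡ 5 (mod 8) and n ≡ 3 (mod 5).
M = 8 × 5 = 40. M₁ = 5, y₁ ≡ 5 (mod 8). M₂ = 8, y₂ ≡ 2 (mod 5). n = 5×5×5 + 3×8×2 ≡ 13 (mod 40)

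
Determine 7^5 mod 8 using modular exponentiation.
By repeated squaring (mod 8): 7^{1}≡7, 7^{2}≡1, 7^{4}≡1. Then 7^{5} = 7^{4+1} ≡ 1 × 7 ≡ 7 (mod 8)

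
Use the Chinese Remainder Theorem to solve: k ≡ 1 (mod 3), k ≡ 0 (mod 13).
M = 3 × 13 = 39. M₁ = 13, y₁ ≡ 1 (mod 3). M₂ = 3, y₂ ≡ 9 (mod 13). k = 1×13×1 + 0×3×9 ≡ 13 (mod 39)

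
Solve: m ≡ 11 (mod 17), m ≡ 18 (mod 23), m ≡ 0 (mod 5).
M = 17 × 23 × 5 = 1955. M₁ = 115, y₁ ≡ 4 (mod 17). M₂ = 85, y₂ ≡ 13 (mod 23). M₃ = 391, y₃ ≡ 1 (mod 5). m = 11×115×4 + 18×85×13 + 0×391×1 ≡ 1490 (mod 1955)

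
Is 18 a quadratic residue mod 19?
By Euler's criterion: 18^{9} ≡ 18 mod 19. Since this equals -1 (≡ 18), 18 is not a QR.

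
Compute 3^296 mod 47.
Using Fermat: 3^{46} ≡ 1 mod 47. 296 ≡ 20 mod 46. So 3^{296} ≡ 3^{20} ≡ 7 mod 47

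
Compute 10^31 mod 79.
By repeated squaring mod 79: 10^{1}≡10, 10^{2}≡21, 10^{4}≡46, 10^{8}≡62, 10^{16}≡52. Then 10^{31} = 10^{16+8+4+2+1} ≡ 52 × 62 × 46 × 21 × 10 ≡ 65 mod 79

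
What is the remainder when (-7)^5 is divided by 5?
Using Fermat: (-7)^{4} ≡ 1 mod 5. 5 ≡ 1 mod 4. So (-7)^{5} ≡ (-7)^{1} ≡ 3 mod 5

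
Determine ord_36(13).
Powers of 13 mod 36: 13^1≡13, 13^2≡25, 13^3≡1. ord_36(13) = 3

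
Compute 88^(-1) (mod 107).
Since 107 is prime, by Fermat 88^(-1) ≡ 88^{105} ≡ 45 (mod 107). Verify: 88 × 45 = 3960 ≡ 1 (mod 107)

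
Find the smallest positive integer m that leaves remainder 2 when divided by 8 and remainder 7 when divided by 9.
M = 8 × 9 = 72. M₁ = 9, y₁ ≡ 1 mod 8. M₂ = 8, y₂ ≡ 8 mod 9. m = 2×9×1 + 7×8×8 ≡ 34 mod 72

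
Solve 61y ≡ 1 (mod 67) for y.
Since 67 is prime, by Fermat 61^(-1) ≡ 61^{65} ≡ 11 (mod 67). Verify: 61 × 11 = 671 ≡ 1 (mod 67)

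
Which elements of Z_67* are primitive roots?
There are φ(66) = 20 primitive roots mod 67: {2, 7, 11, 12, 13, 18, 20, 28, 31, 32, 34, 41, 44, 46, 48, 50, 51, 57, 61, 63}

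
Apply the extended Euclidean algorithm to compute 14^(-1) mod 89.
Extended GCD: 14(-19) + 89(3) = 1. So 14^(-1) ≡ -19 ≡ 70 mod 89. Verify: 14 × 70 = 980 ≡ 1 mod 89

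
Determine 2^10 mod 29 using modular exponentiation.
By repeated squaring mod 29: 2^{1}≡2, 2^{2}≡4, 2^{4}≡16, 2^{8}≡24. Then 2^{10} = 2^{8+2} ≡ 24 × 4 ≡ 9 mod 29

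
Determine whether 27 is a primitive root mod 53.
ord_53(27) divides 52. For each prime q|52: 27^{26}≡52, 27^{4}≡10, none ≡ 1. So 27 has order 52 and is a primitive root mod 53.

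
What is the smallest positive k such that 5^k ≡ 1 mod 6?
Powers of 5 mod 6: 5^1≡5, 5^2≡1. So the order of 5 is 2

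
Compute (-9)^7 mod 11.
By repeated squaring mod 11: (-9)^{1}≡2, (-9)^{2}≡4, (-9)^{4}≡5. Then (-9)^{7} = (-9)^{4+2+1} ≡ 5 × 4 × 2 ≡ 7 mod 11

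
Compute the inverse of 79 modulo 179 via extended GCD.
Extended GCD: 79(34) + 179(-15) = 1. So 79^(-1) ≡ 34 mod 179. Verify: 79 × 34 = 2686 ≡ 1 mod 179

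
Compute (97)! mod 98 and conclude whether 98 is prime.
(97)! mod 98 = 0. Since 0 ≢ -1 mod 98, 98 is not prime.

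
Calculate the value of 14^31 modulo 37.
By repeated squaring (mod 37): 14^{1}≡14, 14^{2}≡11, 14^{4}≡10, 14^{8}≡26, 14^{16}≡10. Then 14^{31} = 14^{16+8+4+2+1} ≡ 10 × 26 × 10 × 11 × 14 ≡ 23 (mod 37)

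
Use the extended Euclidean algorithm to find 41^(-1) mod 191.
Extended GCD: 41(14) + 191(-3) = 1. So 41^(-1) ≡ 14 mod 191. Verify: 41 × 14 = 574 ≡ 1 mod 191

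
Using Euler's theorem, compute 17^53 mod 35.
By Euler: 17^{24} ≡ 1 (mod 35) since gcd(17, 35) = 1. 53 = 2×24 + 5. So 17^{53} ≡ 17^{5} ≡ 12 (mod 35)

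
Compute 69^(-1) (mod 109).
Since 109 is prime, by Fermat 69^(-1) ≡ 69^{107} ≡ 79 (mod 109). Verify: 69 × 79 = 5451 ≡ 1 (mod 109)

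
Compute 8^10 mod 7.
Using Fermat: 8^{6} ≡ 1 mod 7. 10 ≡ 4 mod 6. So 8^{10} ≡ 8^{4} ≡ 1 mod 7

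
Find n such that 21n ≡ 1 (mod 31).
Since 31 is prime, by Fermat 21^(-1) ≡ 21^{29} ≡ 3 (mod 31). Verify: 21 × 3 = 63 ≡ 1 (mod 31)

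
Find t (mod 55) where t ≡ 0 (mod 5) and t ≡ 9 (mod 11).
M = 5 × 11 = 55. M₁ = 11, y₁ ≡ 1 (mod 5). M₂ = 5, y₂ ≡ 9 (mod 11). t = 0×11×1 + 9×5×9 ≡ 20 (mod 55)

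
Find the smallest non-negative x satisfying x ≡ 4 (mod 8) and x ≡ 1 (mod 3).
M = 8 × 3 = 24. M₁ = 3, y₁ ≡ 3 (mod 8). M₂ = 8, y₂ ≡ 2 (mod 3). x = 4×3×3 + 1×8×2 ≡ 4 (mod 24)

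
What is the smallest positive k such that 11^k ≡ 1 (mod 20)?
Powers of 11 mod 20: 11^1≡11, 11^2≡1. Order = 2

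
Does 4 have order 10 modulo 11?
4^{5} ≡ 1 mod 11 and 5 < 10, so ord_11(4) = 5 ≠ 10 and 4 is not a primitive root.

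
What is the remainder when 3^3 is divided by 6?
3^{3} = 27 ≡ 3 (mod 6)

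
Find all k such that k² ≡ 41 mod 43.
The square roots of 41 mod 43 are 16 and 27. Verify: 16² = 256 ≡ 41 mod 43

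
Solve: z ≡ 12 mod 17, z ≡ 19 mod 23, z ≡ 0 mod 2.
M = 17 × 23 × 2 = 782. M₁ = 46, y₁ ≡ 10 mod 17. M₂ = 34, y₂ ≡ 21 mod 23. M₃ = 391, y₃ ≡ 1 mod 2. z = 12×46×10 + 19×34×21 + 0×391×1 ≡ 318 mod 782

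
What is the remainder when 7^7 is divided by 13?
By repeated squaring mod 13: 7^{1}≡7, 7^{2}≡10, 7^{4}≡9. Then 7^{7} = 7^{4+2+1} ≡ 9 × 10 × 7 ≡ 6 mod 13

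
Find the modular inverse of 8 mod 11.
Since 11 is prime, by Fermat 8^(-1) ≡ 8^{9} ≡ 7 mod 11. Verify: 8 × 7 = 56 ≡ 1 mod 11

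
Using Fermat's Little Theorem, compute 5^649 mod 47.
By Fermat: 5^{46} ≡ 1 (mod 47). 649 ≡ 5 (mod 46). So 5^{649} ≡ 5^{5} ≡ 23 (mod 47)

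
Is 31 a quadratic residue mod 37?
By Euler's criterion: 31^{18} ≡ 36 mod 37. Since this equals -1 (≡ 36), 31 is not a QR.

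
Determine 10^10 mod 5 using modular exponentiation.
By repeated squaring mod 5: 10^{1}≡0, 10^{2}≡0, 10^{4}≡0, 10^{8}≡0. Then 10^{10} = 10^{8+2} ≡ 0 × 0 ≡ 0 mod 5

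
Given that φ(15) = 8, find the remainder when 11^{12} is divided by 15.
By Euler: 11^{8} ≡ 1 mod 15 since gcd(11, 15) = 1. 12 = 1×8 + 4. So 11^{12} ≡ 11^{4} ≡ 1 mod 15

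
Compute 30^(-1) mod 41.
Since 41 is prime, by Fermat 30^(-1) ≡ 30^{39} ≡ 26 mod 41. Verify: 30 × 26 = 780 ≡ 1 mod 41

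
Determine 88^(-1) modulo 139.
Since 139 is prime, by Fermat 88^(-1) ≡ 88^{137} ≡ 109 mod 139. Verify: 88 × 109 = 9592 ≡ 1 mod 139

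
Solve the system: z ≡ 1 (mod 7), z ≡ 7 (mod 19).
M = 7 × 19 = 133. M₁ = 19, y₁ ≡ 3 (mod 7). M₂ = 7, y₂ ≡ 11 (mod 19). z = 1×19×3 + 7×7×11 ≡ 64 (mod 133)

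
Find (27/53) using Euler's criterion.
(27/53) = 27^{26} mod 53 = -1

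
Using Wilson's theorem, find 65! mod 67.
(66)! = (65)! × (66) ≡ -1 mod 67. So (65)! ≡ -1 × (66)^(-1) ≡ (-1)×(-1) = 1 mod 67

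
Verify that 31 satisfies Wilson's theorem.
(30)! mod 31 = 30. Since this equals -1 (mod 31), Wilson confirms 31 is prime.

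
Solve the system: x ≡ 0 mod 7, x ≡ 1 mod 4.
M = 7 × 4 = 28. M₁ = 4, y₁ ≡ 2 mod 7. M₂ = 7, y₂ ≡ 3 mod 4. x = 0×4×2 + 1×7×3 ≡ 21 mod 28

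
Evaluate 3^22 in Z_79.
By repeated squaring (mod 79): 3^{1}≡3, 3^{2}≡9, 3^{4}≡2, 3^{8}≡4, 3^{16}≡16. Then 3^{22} = 3^{16+4+2} ≡ 16 × 2 × 9 ≡ 51 (mod 79)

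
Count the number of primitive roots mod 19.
Number of primitive roots mod 19 = φ(p-1) = φ(18) = 6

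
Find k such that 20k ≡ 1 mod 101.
Since 101 is prime, by Fermat 20^(-1) ≡ 20^{99} ≡ 96 mod 101. Verify: 20 × 96 = 1920 ≡ 1 mod 101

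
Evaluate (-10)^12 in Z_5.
By repeated squaring (mod 5): (-10)^{1}≡0, (-10)^{2}≡0, (-10)^{4}≡0, (-10)^{8}≡0. Then (-10)^{12} = (-10)^{8+4} ≡ 0 × 0 ≡ 0 (mod 5)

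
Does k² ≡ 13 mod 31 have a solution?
By Euler's criterion: 13^{15} ≡ 30 mod 31. Since this equals -1 (≡ 30), 13 is not a QR.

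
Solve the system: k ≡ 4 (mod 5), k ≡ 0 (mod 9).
M = 5 × 9 = 45. M₁ = 9, y₁ ≡ 4 (mod 5). M₂ = 5, y₂ ≡ 2 (mod 9). k = 4×9×4 + 0×5×2 ≡ 9 (mod 45)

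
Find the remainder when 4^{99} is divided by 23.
By Fermat: 4^{22} ≡ 1 (mod 23). 99 = 4×22 + 11. So 4^{99} ≡ 4^{11} ≡ 1 (mod 23)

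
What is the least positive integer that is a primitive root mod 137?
g = 3. Powers: [3, 9, 27, 81, 106, 44, 132, 122, 92, ...] generates all 136 non-zero residues.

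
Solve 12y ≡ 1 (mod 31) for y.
Since 31 is prime, by Fermat 12^(-1) ≡ 12^{29} ≡ 13 (mod 31). Verify: 12 × 13 = 156 ≡ 1 (mod 31)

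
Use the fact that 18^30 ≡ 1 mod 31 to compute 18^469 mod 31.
By Fermat: 18^{30} ≡ 1 mod 31. 469 ≡ 19 mod 30. So 18^{469} ≡ 18^{19} ≡ 10 mod 31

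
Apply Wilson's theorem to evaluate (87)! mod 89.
(88)! = (87)! × (88) ≡ -1 (mod 89). So (87)! ≡ -1 × (88)^(-1) ≡ (-1)×(-1) = 1 (mod 89)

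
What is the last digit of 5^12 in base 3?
Using Fermat: 5^{2} ≡ 1 mod 3. 12 ≡ 0 mod 2. So 5^{12} ≡ 5^{0} ≡ 1 mod 3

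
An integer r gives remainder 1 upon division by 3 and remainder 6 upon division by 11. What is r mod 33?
M = 3 × 11 = 33. M₁ = 11, y₁ ≡ 2 mod 3. M₂ = 3, y₂ ≡ 4 mod 11. r = 1×11×2 + 6×3×4 ≡ 28 mod 33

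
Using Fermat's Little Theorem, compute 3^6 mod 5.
By Fermat: 3^{4} ≡ 1 (mod 5). So 3^{6} = 3^{4} · 3^{2} ≡ 3^{2} ≡ 4 (mod 5)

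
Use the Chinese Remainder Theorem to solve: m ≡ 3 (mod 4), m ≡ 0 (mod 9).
M = 4 × 9 = 36. M₁ = 9, y₁ ≡ 1 (mod 4). M₂ = 4, y₂ ≡ 7 (mod 9). m = 3×9×1 + 0×4×7 ≡ 27 (mod 36)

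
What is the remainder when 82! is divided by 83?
By Wilson's theorem, (82)! ≡ -1 ≡ 82 (mod 83)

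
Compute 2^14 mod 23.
By repeated squaring mod 23: 2^{1}≡2, 2^{2}≡4, 2^{4}≡16, 2^{8}≡3. Then 2^{14} = 2^{8+4+2} ≡ 3 × 16 × 4 ≡ 8 mod 23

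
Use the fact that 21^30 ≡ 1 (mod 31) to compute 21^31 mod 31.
By Fermat: 21^{30} ≡ 1 (mod 31). So 21^{31} = 21^{30} · 21^{1} ≡ 21^{1} ≡ 21 (mod 31)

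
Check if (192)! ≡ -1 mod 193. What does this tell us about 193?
(192)! mod 193 = 192. Since this equals -1 mod 193, Wilson confirms 193 is prime.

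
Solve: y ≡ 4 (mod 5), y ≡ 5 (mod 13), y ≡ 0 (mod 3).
M = 5 × 13 × 3 = 195. M₁ = 39, y₁ ≡ 4 (mod 5). M₂ = 15, y₂ ≡ 7 (mod 13). M₃ = 65, y₃ ≡ 2 (mod 3). y = 4×39×4 + 5×15×7 + 0×65×2 ≡ 174 (mod 195)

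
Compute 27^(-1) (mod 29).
Since 29 is prime, by Fermat 27^(-1) ≡ 27^{27} ≡ 14 (mod 29). Verify: 27 × 14 = 378 ≡ 1 (mod 29)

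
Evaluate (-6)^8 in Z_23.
By repeated squaring (mod 23): (-6)^{1}≡17, (-6)^{2}≡13, (-6)^{4}≡8, (-6)^{8}≡18. So (-6)^{8} ≡ 18 (mod 23)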